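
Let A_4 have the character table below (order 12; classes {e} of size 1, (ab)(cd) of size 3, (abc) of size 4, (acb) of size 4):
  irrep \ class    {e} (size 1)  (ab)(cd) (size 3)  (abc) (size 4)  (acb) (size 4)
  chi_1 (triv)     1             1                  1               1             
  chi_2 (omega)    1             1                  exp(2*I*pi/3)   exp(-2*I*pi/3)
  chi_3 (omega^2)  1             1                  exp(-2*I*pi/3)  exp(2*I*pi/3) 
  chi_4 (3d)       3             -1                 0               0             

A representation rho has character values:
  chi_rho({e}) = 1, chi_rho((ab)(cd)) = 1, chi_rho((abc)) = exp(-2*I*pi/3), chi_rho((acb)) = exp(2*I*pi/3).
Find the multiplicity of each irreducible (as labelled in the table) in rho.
Multiplicities: chi_1: 0, chi_2: 0, chi_3: 1, chi_4: 0.

Details: Use <chi_rho, chi> = (1/|G|) sum_C |C| * chi_rho(C) * conj(chi(C)) with |G| = 12 for each irreducible chi in the table:
  <chi_rho, chi_1> = (1/12)[1*(1)*conj(1) + 3*(1)*conj(1) + 4*(exp(-2*I*pi/3))*conj(1) + 4*(exp(2*I*pi/3))*conj(1)]
      = (1/12)[(1) + (3) + (4*exp(-2*I*pi/3)) + (4*exp(2*I*pi/3))] = 0/12 = 0
  <chi_rho, chi_2> = (1/12)[1*(1)*conj(1) + 3*(1)*conj(1) + 4*(exp(-2*I*pi/3))*conj(exp(2*I*pi/3)) + 4*(exp(2*I*pi/3))*conj(exp(-2*I*pi/3))]
      = (1/12)[(1) + (3) + (4*exp(2*I*pi/3)) + (4*exp(-2*I*pi/3))] = 0/12 = 0
  <chi_rho, chi_3> = (1/12)[1*(1)*conj(1) + 3*(1)*conj(1) + 4*(exp(-2*I*pi/3))*conj(exp(-2*I*pi/3)) + 4*(exp(2*I*pi/3))*conj(exp(2*I*pi/3))]
      = (1/12)[(1) + (3) + (4) + (4)] = 12/12 = 1
  <chi_rho, chi_4> = (1/12)[1*(1)*conj(3) + 3*(1)*conj(-1) + 4*(exp(-2*I*pi/3))*conj(0) + 4*(exp(2*I*pi/3))*conj(0)]
      = (1/12)[(3) + (-3) + (0) + (0)] = 0/12 = 0
(Exp terms are combined using exp(i*s)*conj(exp(i*t)) = exp(i*(s-t)), and sums of them are collapsed using the identity that for every m > 1 the m distinct m-th roots of unity sum to 0, e.g. 1 + exp(2*I*pi/3) + exp(-2*I*pi/3) = 0.)
Dimension check: dim(rho) = sum (mult * dim) = 0*1 + 0*1 + 1*1 + 0*3 = 1 = chi_rho(e) = 1.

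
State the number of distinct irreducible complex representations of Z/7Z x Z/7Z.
49

The number of irreducible complex representations of a finite group equals its number of conjugacy classes. Z/7Z x Z/7Z is abelian of order 49, so every element is its own conjugacy class: 49 classes, so Z/7Z x Z/7Z (order 49) has exactly 49 irreducible complex representations.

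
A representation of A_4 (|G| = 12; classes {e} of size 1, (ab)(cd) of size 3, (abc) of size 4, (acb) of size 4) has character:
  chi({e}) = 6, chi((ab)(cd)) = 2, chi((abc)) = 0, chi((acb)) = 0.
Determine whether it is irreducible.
Not irreducible (reducible): <chi, chi> = 4 > 1.

Argument: <chi, chi> = (1/|G|) sum_C |C| * |chi(C)|^2 = (1/12)[1*|6|^2 + 3*|2|^2 + 4*|0|^2 + 4*|0|^2]
  = (1/12)[(36) + (12) + (0) + (0)] = 48/12 = 4.
(Exp terms are combined using exp(i*s)*conj(exp(i*t)) = exp(i*(s-t)), and sums of them are collapsed using the identity that for every m > 1 the m distinct m-th roots of unity sum to 0, e.g. 1 + exp(2*I*pi/3) + exp(-2*I*pi/3) = 0.)
A character is irreducible iff <chi, chi> = 1, so this representation is reducible.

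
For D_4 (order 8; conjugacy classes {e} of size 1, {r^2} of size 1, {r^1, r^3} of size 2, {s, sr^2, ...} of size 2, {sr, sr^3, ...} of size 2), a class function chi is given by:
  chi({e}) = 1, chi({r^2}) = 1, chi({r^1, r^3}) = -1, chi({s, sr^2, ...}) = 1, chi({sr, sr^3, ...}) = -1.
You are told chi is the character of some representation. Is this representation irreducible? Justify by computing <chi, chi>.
Irreducible: <chi, chi> = 1.

Reasoning: <chi, chi> = (1/|G|) sum_C |C| * |chi(C)|^2 = (1/8)[1*|1|^2 + 1*|1|^2 + 2*|-1|^2 + 2*|1|^2 + 2*|-1|^2]
  = (1/8)[(1) + (1) + (2) + (2) + (2)] = 8/8 = 1.
A character is irreducible iff <chi, chi> = 1, so this representation is irreducible.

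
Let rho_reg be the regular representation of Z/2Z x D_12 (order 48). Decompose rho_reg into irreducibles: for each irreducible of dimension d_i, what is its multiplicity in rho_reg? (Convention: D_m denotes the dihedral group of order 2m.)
Each irreducible V_i of dimension d_i appears with multiplicity d_i, i.e. rho_reg = (direct sum over all irreducibles V_i) d_i V_i. The irreducible dimensions for Z/2Z x D_12 are 1, 1, 1, 1, 1, 1, 1, 1, 2, 2, 2, 2, 2, 2, 2, 2, 2, 2: 8 irreducibles of dimension 1, each with multiplicity 1; 10 irreducibles of dimension 2, each with multiplicity 2. Total dimension 8*1*1 + 10*2*2 = 48 = |G|.

Justification: General theorem: in the regular representation of a finite group G, each irreducible appears with multiplicity equal to its dimension. Check: dim(rho_reg) = sum d_i^2 = 1 + 1 + 1 + 1 + 1 + 1 + 1 + 1 + 4 + 4 + 4 + 4 + 4 + 4 + 4 + 4 + 4 + 4 = 48 = |G|.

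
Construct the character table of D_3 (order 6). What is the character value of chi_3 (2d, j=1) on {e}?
Conjugacy classes: {e} of size 1, {r^1, r^2} of size 2, {s, sr, ..., sr^2} of size 3.
Character table:
  irrep \ class              {e} (size 1)  {r^1, r^2} (size 2)  {s, sr, ..., sr^2} (size 3)
  chi_1 (triv)               1             1                    1                          
  chi_2 (sign: r->1, s->-1)  1             1                    -1                         
  chi_3 (2d, j=1)            2             -1                   0                          

Spot check: chi_3 (2d, j=1) on {e} = 2.

Working: D_3 has order 2*3 = 6 with 3 conjugacy classes, hence 3 irreducibles. Sum of squared dims 1 + 1 + 4 = 6 = |G|. Linear characters come from the abelianisation; the 2-dimensional irreps have character r^k -> 2*cos(2*pi*j*k/3), reflections -> 0.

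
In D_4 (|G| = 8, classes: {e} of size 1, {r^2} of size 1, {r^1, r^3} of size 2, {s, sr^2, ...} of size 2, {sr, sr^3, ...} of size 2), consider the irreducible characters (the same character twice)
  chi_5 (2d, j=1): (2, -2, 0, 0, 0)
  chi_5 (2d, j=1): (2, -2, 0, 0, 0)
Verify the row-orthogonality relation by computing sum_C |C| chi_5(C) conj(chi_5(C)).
Sum = 8 = |G| = 8; so <chi_5, chi_5> = 1 (norm-1 confirms irreducibility).

Details: Compute term by term over conjugacy classes (|C| * chi_5(C) * conj(chi_5(C))):
  1*(2)*conj(2) + 1*(-2)*conj(-2) + 2*(0)*conj(0) + 2*(0)*conj(0) + 2*(0)*conj(0)
  = (4) + (4) + (0) + (0) + (0)
  = 8.
Dividing by |G| = 8 gives 8/8 = 1, matching the row-orthogonality relation <chi_5, chi_5> = [chi_5 = chi_5].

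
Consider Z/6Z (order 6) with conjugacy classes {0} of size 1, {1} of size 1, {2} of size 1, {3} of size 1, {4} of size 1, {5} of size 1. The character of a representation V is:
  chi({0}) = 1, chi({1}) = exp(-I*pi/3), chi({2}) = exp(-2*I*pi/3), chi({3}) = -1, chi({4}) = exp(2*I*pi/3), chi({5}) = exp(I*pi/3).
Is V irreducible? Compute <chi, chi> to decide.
Irreducible: <chi, chi> = 1.

Working: <chi, chi> = (1/|G|) sum_C |C| * |chi(C)|^2 = (1/6)[1*|1|^2 + 1*|exp(-I*pi/3)|^2 + 1*|exp(-2*I*pi/3)|^2 + 1*|-1|^2 + 1*|exp(2*I*pi/3)|^2 + 1*|exp(I*pi/3)|^2]
  = (1/6)[(1) + (1) + (1) + (1) + (1) + (1)] = 6/6 = 1.
(Exp terms are combined using exp(i*s)*conj(exp(i*t)) = exp(i*(s-t)), and sums of them are collapsed using the identity that for every m > 1 the m distinct m-th roots of unity sum to 0, e.g. 1 + exp(2*I*pi/3) + exp(-2*I*pi/3) = 0.)
A character is irreducible iff <chi, chi> = 1, so this representation is irreducible.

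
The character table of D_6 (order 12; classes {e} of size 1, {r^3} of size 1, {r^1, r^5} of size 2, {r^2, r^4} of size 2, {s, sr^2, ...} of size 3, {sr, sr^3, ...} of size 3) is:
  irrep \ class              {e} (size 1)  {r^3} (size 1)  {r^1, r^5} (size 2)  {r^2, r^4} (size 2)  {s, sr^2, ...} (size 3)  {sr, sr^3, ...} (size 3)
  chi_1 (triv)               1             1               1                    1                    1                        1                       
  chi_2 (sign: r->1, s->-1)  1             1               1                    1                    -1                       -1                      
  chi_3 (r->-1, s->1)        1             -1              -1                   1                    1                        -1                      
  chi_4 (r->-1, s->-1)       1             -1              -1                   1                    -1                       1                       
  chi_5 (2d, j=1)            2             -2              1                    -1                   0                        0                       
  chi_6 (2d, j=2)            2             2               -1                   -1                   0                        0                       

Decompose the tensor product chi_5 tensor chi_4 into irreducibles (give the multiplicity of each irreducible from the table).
chi_5 tensor chi_4 = chi_6 (all other irreducibles have multiplicity 0).

Justification: The character of a tensor product is the pointwise product (chi_5 * chi_4)(C) = chi_5(C) * chi_4(C):
  {e}: (2)*(1), {r^3}: (-2)*(-1), {r^1, r^5}: (1)*(-1), {r^2, r^4}: (-1)*(1), {s, sr^2, ...}: (0)*(-1), {sr, sr^3, ...}: (0)*(1)
so (chi_5 * chi_4) takes values
  {e} -> 2, {r^3} -> 2, {r^1, r^5} -> -1, {r^2, r^4} -> -1, {s, sr^2, ...} -> 0, {sr, sr^3, ...} -> 0.
Now take the inner product of this character with each irreducible chi from the table, <chi_5*chi_4, chi> = (1/12) sum_C |C| (chi_5*chi_4)(C) conj(chi(C)):
  <chi_5*chi_4, chi_1> = (1/12)[1*(2)*conj(1) + 1*(2)*conj(1) + 2*(-1)*conj(1) + 2*(-1)*conj(1) + 3*(0)*conj(1) + 3*(0)*conj(1)]
      = (1/12)[(2) + (2) + (-2) + (-2) + (0) + (0)] = 0/12 = 0
  <chi_5*chi_4, chi_2> = (1/12)[1*(2)*conj(1) + 1*(2)*conj(1) + 2*(-1)*conj(1) + 2*(-1)*conj(1) + 3*(0)*conj(-1) + 3*(0)*conj(-1)]
      = (1/12)[(2) + (2) + (-2) + (-2) + (0) + (0)] = 0/12 = 0
  <chi_5*chi_4, chi_3> = (1/12)[1*(2)*conj(1) + 1*(2)*conj(-1) + 2*(-1)*conj(-1) + 2*(-1)*conj(1) + 3*(0)*conj(1) + 3*(0)*conj(-1)]
      = (1/12)[(2) + (-2) + (2) + (-2) + (0) + (0)] = 0/12 = 0
  <chi_5*chi_4, chi_4> = (1/12)[1*(2)*conj(1) + 1*(2)*conj(-1) + 2*(-1)*conj(-1) + 2*(-1)*conj(1) + 3*(0)*conj(-1) + 3*(0)*conj(1)]
      = (1/12)[(2) + (-2) + (2) + (-2) + (0) + (0)] = 0/12 = 0
  <chi_5*chi_4, chi_5> = (1/12)[1*(2)*conj(2) + 1*(2)*conj(-2) + 2*(-1)*conj(1) + 2*(-1)*conj(-1) + 3*(0)*conj(0) + 3*(0)*conj(0)]
      = (1/12)[(4) + (-4) + (-2) + (2) + (0) + (0)] = 0/12 = 0
  <chi_5*chi_4, chi_6> = (1/12)[1*(2)*conj(2) + 1*(2)*conj(2) + 2*(-1)*conj(-1) + 2*(-1)*conj(-1) + 3*(0)*conj(0) + 3*(0)*conj(0)]
      = (1/12)[(4) + (4) + (2) + (2) + (0) + (0)] = 12/12 = 1
Hence the multiplicities are chi_6: 1. Dimension check: dim(chi_5)*dim(chi_4) = 2*1 = 2 and sum (mult * dim) = 1*2 = 2.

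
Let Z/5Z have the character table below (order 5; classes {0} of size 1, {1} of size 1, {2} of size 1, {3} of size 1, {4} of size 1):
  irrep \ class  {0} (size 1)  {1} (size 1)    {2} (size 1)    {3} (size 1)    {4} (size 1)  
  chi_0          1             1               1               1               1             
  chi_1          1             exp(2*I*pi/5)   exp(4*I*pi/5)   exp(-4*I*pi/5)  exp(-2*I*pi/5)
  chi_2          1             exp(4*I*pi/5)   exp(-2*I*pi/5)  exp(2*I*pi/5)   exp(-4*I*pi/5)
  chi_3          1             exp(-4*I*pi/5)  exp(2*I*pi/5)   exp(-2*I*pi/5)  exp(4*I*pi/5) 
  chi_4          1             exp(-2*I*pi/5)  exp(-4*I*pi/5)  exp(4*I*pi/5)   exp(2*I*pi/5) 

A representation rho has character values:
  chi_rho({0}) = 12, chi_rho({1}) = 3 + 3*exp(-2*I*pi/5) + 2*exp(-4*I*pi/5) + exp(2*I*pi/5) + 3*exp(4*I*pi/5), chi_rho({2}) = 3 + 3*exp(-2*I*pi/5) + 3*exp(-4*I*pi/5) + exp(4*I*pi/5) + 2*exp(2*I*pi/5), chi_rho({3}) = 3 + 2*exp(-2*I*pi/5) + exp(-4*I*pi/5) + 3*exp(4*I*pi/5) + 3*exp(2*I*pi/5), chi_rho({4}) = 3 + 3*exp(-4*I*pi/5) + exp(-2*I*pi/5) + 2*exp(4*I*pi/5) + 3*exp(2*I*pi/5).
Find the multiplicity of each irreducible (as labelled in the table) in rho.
Multiplicities: chi_0: 3, chi_1: 1, chi_2: 3, chi_3: 2, chi_4: 3.

Reasoning: Use <chi_rho, chi> = (1/|G|) sum_C |C| * chi_rho(C) * conj(chi(C)) with |G| = 5 for each irreducible chi in the table:
  <chi_rho, chi_0> = (1/5)[1*(12)*conj(1) + 1*(3 + 3*exp(-2*I*pi/5) + 2*exp(-4*I*pi/5) + exp(2*I*pi/5) + 3*exp(4*I*pi/5))*conj(1) + 1*(3 + 3*exp(-2*I*pi/5) + 3*exp(-4*I*pi/5) + exp(4*I*pi/5) + 2*exp(2*I*pi/5))*conj(1) + 1*(3 + 2*exp(-2*I*pi/5) + exp(-4*I*pi/5) + 3*exp(4*I*pi/5) + 3*exp(2*I*pi/5))*conj(1) + 1*(3 + 3*exp(-4*I*pi/5) + exp(-2*I*pi/5) + 2*exp(4*I*pi/5) + 3*exp(2*I*pi/5))*conj(1)]
      = (1/5)[(12) + (3 + 3*exp(-2*I*pi/5) + 2*exp(-4*I*pi/5) + exp(2*I*pi/5) + 3*exp(4*I*pi/5)) + (3 + 3*exp(-2*I*pi/5) + 3*exp(-4*I*pi/5) + exp(4*I*pi/5) + 2*exp(2*I*pi/5)) + (3 + 2*exp(-2*I*pi/5) + exp(-4*I*pi/5) + 3*exp(4*I*pi/5) + 3*exp(2*I*pi/5)) + (3 + 3*exp(-4*I*pi/5) + exp(-2*I*pi/5) + 2*exp(4*I*pi/5) + 3*exp(2*I*pi/5))] = 15/5 = 3
  <chi_rho, chi_1> = (1/5)[1*(12)*conj(1) + 1*(3 + 3*exp(-2*I*pi/5) + 2*exp(-4*I*pi/5) + exp(2*I*pi/5) + 3*exp(4*I*pi/5))*conj(exp(2*I*pi/5)) + 1*(3 + 3*exp(-2*I*pi/5) + 3*exp(-4*I*pi/5) + exp(4*I*pi/5) + 2*exp(2*I*pi/5))*conj(exp(4*I*pi/5)) + 1*(3 + 2*exp(-2*I*pi/5) + exp(-4*I*pi/5) + 3*exp(4*I*pi/5) + 3*exp(2*I*pi/5))*conj(exp(-4*I*pi/5)) + 1*(3 + 3*exp(-4*I*pi/5) + exp(-2*I*pi/5) + 2*exp(4*I*pi/5) + 3*exp(2*I*pi/5))*conj(exp(-2*I*pi/5))]
      = (1/5)[(12) + (1 + 3*exp(-2*I*pi/5) + 3*exp(-4*I*pi/5) + 2*exp(4*I*pi/5) + 3*exp(2*I*pi/5)) + (1 + 2*exp(-2*I*pi/5) + 3*exp(-4*I*pi/5) + 3*exp(4*I*pi/5) + 3*exp(2*I*pi/5)) + (1 + 3*exp(-2*I*pi/5) + 3*exp(-4*I*pi/5) + 3*exp(4*I*pi/5) + 2*exp(2*I*pi/5)) + (1 + 3*exp(-2*I*pi/5) + 2*exp(-4*I*pi/5) + 3*exp(4*I*pi/5) + 3*exp(2*I*pi/5))] = 5/5 = 1
  <chi_rho, chi_2> = (1/5)[1*(12)*conj(1) + 1*(3 + 3*exp(-2*I*pi/5) + 2*exp(-4*I*pi/5) + exp(2*I*pi/5) + 3*exp(4*I*pi/5))*conj(exp(4*I*pi/5)) + 1*(3 + 3*exp(-2*I*pi/5) + 3*exp(-4*I*pi/5) + exp(4*I*pi/5) + 2*exp(2*I*pi/5))*conj(exp(-2*I*pi/5)) + 1*(3 + 2*exp(-2*I*pi/5) + exp(-4*I*pi/5) + 3*exp(4*I*pi/5) + 3*exp(2*I*pi/5))*conj(exp(2*I*pi/5)) + 1*(3 + 3*exp(-4*I*pi/5) + exp(-2*I*pi/5) + 2*exp(4*I*pi/5) + 3*exp(2*I*pi/5))*conj(exp(-4*I*pi/5))]
      = (1/5)[(12) + (3 + 3*exp(-4*I*pi/5) + exp(-2*I*pi/5) + 3*exp(4*I*pi/5) + 2*exp(2*I*pi/5)) + (3 + 3*exp(-2*I*pi/5) + exp(-4*I*pi/5) + 2*exp(4*I*pi/5) + 3*exp(2*I*pi/5)) + (3 + 3*exp(-2*I*pi/5) + 2*exp(-4*I*pi/5) + exp(4*I*pi/5) + 3*exp(2*I*pi/5)) + (3 + 2*exp(-2*I*pi/5) + 3*exp(-4*I*pi/5) + exp(2*I*pi/5) + 3*exp(4*I*pi/5))] = 15/5 = 3
  <chi_rho, chi_3> = (1/5)[1*(12)*conj(1) + 1*(3 + 3*exp(-2*I*pi/5) + 2*exp(-4*I*pi/5) + exp(2*I*pi/5) + 3*exp(4*I*pi/5))*conj(exp(-4*I*pi/5)) + 1*(3 + 3*exp(-2*I*pi/5) + 3*exp(-4*I*pi/5) + exp(4*I*pi/5) + 2*exp(2*I*pi/5))*conj(exp(2*I*pi/5)) + 1*(3 + 2*exp(-2*I*pi/5) + exp(-4*I*pi/5) + 3*exp(4*I*pi/5) + 3*exp(2*I*pi/5))*conj(exp(-2*I*pi/5)) + 1*(3 + 3*exp(-4*I*pi/5) + exp(-2*I*pi/5) + 2*exp(4*I*pi/5) + 3*exp(2*I*pi/5))*conj(exp(4*I*pi/5))]
      = (1/5)[(12) + (2 + 3*exp(-2*I*pi/5) + exp(-4*I*pi/5) + 3*exp(4*I*pi/5) + 3*exp(2*I*pi/5)) + (2 + 3*exp(-2*I*pi/5) + 3*exp(-4*I*pi/5) + exp(2*I*pi/5) + 3*exp(4*I*pi/5)) + (2 + 3*exp(-4*I*pi/5) + exp(-2*I*pi/5) + 3*exp(4*I*pi/5) + 3*exp(2*I*pi/5)) + (2 + 3*exp(-2*I*pi/5) + 3*exp(-4*I*pi/5) + exp(4*I*pi/5) + 3*exp(2*I*pi/5))] = 10/5 = 2
  <chi_rho, chi_4> = (1/5)[1*(12)*conj(1) + 1*(3 + 3*exp(-2*I*pi/5) + 2*exp(-4*I*pi/5) + exp(2*I*pi/5) + 3*exp(4*I*pi/5))*conj(exp(-2*I*pi/5)) + 1*(3 + 3*exp(-2*I*pi/5) + 3*exp(-4*I*pi/5) + exp(4*I*pi/5) + 2*exp(2*I*pi/5))*conj(exp(-4*I*pi/5)) + 1*(3 + 2*exp(-2*I*pi/5) + exp(-4*I*pi/5) + 3*exp(4*I*pi/5) + 3*exp(2*I*pi/5))*conj(exp(4*I*pi/5)) + 1*(3 + 3*exp(-4*I*pi/5) + exp(-2*I*pi/5) + 2*exp(4*I*pi/5) + 3*exp(2*I*pi/5))*conj(exp(2*I*pi/5))]
      = (1/5)[(12) + (3 + 2*exp(-2*I*pi/5) + 3*exp(-4*I*pi/5) + exp(4*I*pi/5) + 3*exp(2*I*pi/5)) + (3 + 2*exp(-4*I*pi/5) + exp(-2*I*pi/5) + 3*exp(4*I*pi/5) + 3*exp(2*I*pi/5)) + (3 + 3*exp(-2*I*pi/5) + 3*exp(-4*I*pi/5) + exp(2*I*pi/5) + 2*exp(4*I*pi/5)) + (3 + 3*exp(-2*I*pi/5) + exp(-4*I*pi/5) + 3*exp(4*I*pi/5) + 2*exp(2*I*pi/5))] = 15/5 = 3
(Exp terms are combined using exp(i*s)*conj(exp(i*t)) = exp(i*(s-t)), and sums of them are collapsed using the identity that for every m > 1 the m distinct m-th roots of unity sum to 0, e.g. 1 + exp(2*I*pi/3) + exp(-2*I*pi/3) = 0.)
Dimension check: dim(rho) = sum (mult * dim) = 3*1 + 1*1 + 3*1 + 2*1 + 3*1 = 12 = chi_rho(e) = 12.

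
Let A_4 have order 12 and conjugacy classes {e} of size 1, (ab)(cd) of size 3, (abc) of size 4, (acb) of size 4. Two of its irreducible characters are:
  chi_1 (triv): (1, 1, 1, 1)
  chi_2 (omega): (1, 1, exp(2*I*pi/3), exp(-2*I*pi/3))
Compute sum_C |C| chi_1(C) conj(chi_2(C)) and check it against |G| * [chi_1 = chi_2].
Sum = 0; so <chi_1, chi_2> = 0 (distinct irreducibles are orthogonal).

Proof sketch: Compute term by term over conjugacy classes (|C| * chi_1(C) * conj(chi_2(C))):
  1*(1)*conj(1) + 3*(1)*conj(1) + 4*(1)*conj(exp(2*I*pi/3)) + 4*(1)*conj(exp(-2*I*pi/3))
  = (1) + (3) + (4*exp(-2*I*pi/3)) + (4*exp(2*I*pi/3))
  = 0.
(Exp terms are combined using exp(i*s)*conj(exp(i*t)) = exp(i*(s-t)), and sums of them are collapsed using the identity that for every m > 1 the m distinct m-th roots of unity sum to 0, e.g. 1 + exp(2*I*pi/3) + exp(-2*I*pi/3) = 0.)
Dividing by |G| = 12 gives 0/12 = 0, matching the row-orthogonality relation <chi_1, chi_2> = [chi_1 = chi_2].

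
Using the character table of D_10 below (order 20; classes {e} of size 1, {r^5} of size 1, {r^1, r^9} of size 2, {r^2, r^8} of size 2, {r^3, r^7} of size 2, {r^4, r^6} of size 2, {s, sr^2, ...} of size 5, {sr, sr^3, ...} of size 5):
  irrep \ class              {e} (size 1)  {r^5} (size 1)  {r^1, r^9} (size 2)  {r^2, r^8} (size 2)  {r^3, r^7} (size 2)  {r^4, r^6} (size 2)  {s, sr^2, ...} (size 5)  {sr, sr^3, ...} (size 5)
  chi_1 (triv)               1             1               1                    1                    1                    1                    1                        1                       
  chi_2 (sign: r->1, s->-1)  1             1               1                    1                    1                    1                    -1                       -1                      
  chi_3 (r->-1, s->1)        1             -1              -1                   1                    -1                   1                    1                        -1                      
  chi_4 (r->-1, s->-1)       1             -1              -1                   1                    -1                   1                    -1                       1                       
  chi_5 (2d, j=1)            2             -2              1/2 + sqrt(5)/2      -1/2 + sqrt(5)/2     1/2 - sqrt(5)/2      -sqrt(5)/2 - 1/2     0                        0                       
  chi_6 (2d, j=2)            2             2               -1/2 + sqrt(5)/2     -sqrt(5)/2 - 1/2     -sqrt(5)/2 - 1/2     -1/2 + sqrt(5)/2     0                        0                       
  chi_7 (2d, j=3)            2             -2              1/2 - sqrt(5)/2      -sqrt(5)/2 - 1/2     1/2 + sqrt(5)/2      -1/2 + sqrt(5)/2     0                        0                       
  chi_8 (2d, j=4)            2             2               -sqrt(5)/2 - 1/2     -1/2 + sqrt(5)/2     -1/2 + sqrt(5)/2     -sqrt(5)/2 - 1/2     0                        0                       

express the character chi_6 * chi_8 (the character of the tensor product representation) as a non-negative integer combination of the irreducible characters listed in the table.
chi_6 tensor chi_8 = chi_6 + chi_8 (all other irreducibles have multiplicity 0).

Working: The character of a tensor product is the pointwise product (chi_6 * chi_8)(C) = chi_6(C) * chi_8(C):
  {e}: (2)*(2), {r^5}: (2)*(2), {r^1, r^9}: (-1/2 + sqrt(5)/2)*(-sqrt(5)/2 - 1/2), {r^2, r^8}: (-sqrt(5)/2 - 1/2)*(-1/2 + sqrt(5)/2), {r^3, r^7}: (-sqrt(5)/2 - 1/2)*(-1/2 + sqrt(5)/2), {r^4, r^6}: (-1/2 + sqrt(5)/2)*(-sqrt(5)/2 - 1/2), {s, sr^2, ...}: (0)*(0), {sr, sr^3, ...}: (0)*(0)
so (chi_6 * chi_8) takes values
  {e} -> 4, {r^5} -> 4, {r^1, r^9} -> -1, {r^2, r^8} -> -1, {r^3, r^7} -> -1, {r^4, r^6} -> -1, {s, sr^2, ...} -> 0, {sr, sr^3, ...} -> 0.
Now take the inner product of this character with each irreducible chi from the table, <chi_6*chi_8, chi> = (1/20) sum_C |C| (chi_6*chi_8)(C) conj(chi(C)):
  <chi_6*chi_8, chi_1> = (1/20)[1*(4)*conj(1) + 1*(4)*conj(1) + 2*(-1)*conj(1) + 2*(-1)*conj(1) + 2*(-1)*conj(1) + 2*(-1)*conj(1) + 5*(0)*conj(1) + 5*(0)*conj(1)]
      = (1/20)[(4) + (4) + (-2) + (-2) + (-2) + (-2) + (0) + (0)] = 0/20 = 0
  <chi_6*chi_8, chi_2> = (1/20)[1*(4)*conj(1) + 1*(4)*conj(1) + 2*(-1)*conj(1) + 2*(-1)*conj(1) + 2*(-1)*conj(1) + 2*(-1)*conj(1) + 5*(0)*conj(-1) + 5*(0)*conj(-1)]
      = (1/20)[(4) + (4) + (-2) + (-2) + (-2) + (-2) + (0) + (0)] = 0/20 = 0
  <chi_6*chi_8, chi_3> = (1/20)[1*(4)*conj(1) + 1*(4)*conj(-1) + 2*(-1)*conj(-1) + 2*(-1)*conj(1) + 2*(-1)*conj(-1) + 2*(-1)*conj(1) + 5*(0)*conj(1) + 5*(0)*conj(-1)]
      = (1/20)[(4) + (-4) + (2) + (-2) + (2) + (-2) + (0) + (0)] = 0/20 = 0
  <chi_6*chi_8, chi_4> = (1/20)[1*(4)*conj(1) + 1*(4)*conj(-1) + 2*(-1)*conj(-1) + 2*(-1)*conj(1) + 2*(-1)*conj(-1) + 2*(-1)*conj(1) + 5*(0)*conj(-1) + 5*(0)*conj(1)]
      = (1/20)[(4) + (-4) + (2) + (-2) + (2) + (-2) + (0) + (0)] = 0/20 = 0
  <chi_6*chi_8, chi_5> = (1/20)[1*(4)*conj(2) + 1*(4)*conj(-2) + 2*(-1)*conj(1/2 + sqrt(5)/2) + 2*(-1)*conj(-1/2 + sqrt(5)/2) + 2*(-1)*conj(1/2 - sqrt(5)/2) + 2*(-1)*conj(-sqrt(5)/2 - 1/2) + 5*(0)*conj(0) + 5*(0)*conj(0)]
      = (1/20)[(8) + (-8) + (-sqrt(5) - 1) + (1 - sqrt(5)) + (-1 + sqrt(5)) + (1 + sqrt(5)) + (0) + (0)] = 0/20 = 0
  <chi_6*chi_8, chi_6> = (1/20)[1*(4)*conj(2) + 1*(4)*conj(2) + 2*(-1)*conj(-1/2 + sqrt(5)/2) + 2*(-1)*conj(-sqrt(5)/2 - 1/2) + 2*(-1)*conj(-sqrt(5)/2 - 1/2) + 2*(-1)*conj(-1/2 + sqrt(5)/2) + 5*(0)*conj(0) + 5*(0)*conj(0)]
      = (1/20)[(8) + (8) + (1 - sqrt(5)) + (1 + sqrt(5)) + (1 + sqrt(5)) + (1 - sqrt(5)) + (0) + (0)] = 20/20 = 1
  <chi_6*chi_8, chi_7> = (1/20)[1*(4)*conj(2) + 1*(4)*conj(-2) + 2*(-1)*conj(1/2 - sqrt(5)/2) + 2*(-1)*conj(-sqrt(5)/2 - 1/2) + 2*(-1)*conj(1/2 + sqrt(5)/2) + 2*(-1)*conj(-1/2 + sqrt(5)/2) + 5*(0)*conj(0) + 5*(0)*conj(0)]
      = (1/20)[(8) + (-8) + (-1 + sqrt(5)) + (1 + sqrt(5)) + (-sqrt(5) - 1) + (1 - sqrt(5)) + (0) + (0)] = 0/20 = 0
  <chi_6*chi_8, chi_8> = (1/20)[1*(4)*conj(2) + 1*(4)*conj(2) + 2*(-1)*conj(-sqrt(5)/2 - 1/2) + 2*(-1)*conj(-1/2 + sqrt(5)/2) + 2*(-1)*conj(-1/2 + sqrt(5)/2) + 2*(-1)*conj(-sqrt(5)/2 - 1/2) + 5*(0)*conj(0) + 5*(0)*conj(0)]
      = (1/20)[(8) + (8) + (1 + sqrt(5)) + (1 - sqrt(5)) + (1 - sqrt(5)) + (1 + sqrt(5)) + (0) + (0)] = 20/20 = 1
Hence the multiplicities are chi_6: 1, chi_8: 1. Dimension check: dim(chi_6)*dim(chi_8) = 2*2 = 4 and sum (mult * dim) = 1*2 + 1*2 = 4.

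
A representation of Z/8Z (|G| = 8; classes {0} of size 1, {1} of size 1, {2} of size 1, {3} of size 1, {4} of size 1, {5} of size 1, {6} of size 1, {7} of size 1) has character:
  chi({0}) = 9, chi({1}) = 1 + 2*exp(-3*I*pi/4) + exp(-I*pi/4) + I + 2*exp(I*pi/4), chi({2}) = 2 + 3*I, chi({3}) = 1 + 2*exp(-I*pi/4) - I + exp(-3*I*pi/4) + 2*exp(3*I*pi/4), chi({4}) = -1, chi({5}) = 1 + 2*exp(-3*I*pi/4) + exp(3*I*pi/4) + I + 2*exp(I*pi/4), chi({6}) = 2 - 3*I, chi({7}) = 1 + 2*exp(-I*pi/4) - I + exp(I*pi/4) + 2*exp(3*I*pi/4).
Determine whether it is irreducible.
Not irreducible (reducible): <chi, chi> = 15 > 1.

Details: <chi, chi> = (1/|G|) sum_C |C| * |chi(C)|^2 = (1/8)[1*|9|^2 + 1*|1 + 2*exp(-3*I*pi/4) + exp(-I*pi/4) + I + 2*exp(I*pi/4)|^2 + 1*|2 + 3*I|^2 + 1*|1 + 2*exp(-I*pi/4) - I + exp(-3*I*pi/4) + 2*exp(3*I*pi/4)|^2 + 1*|-1|^2 + 1*|1 + 2*exp(-3*I*pi/4) + exp(3*I*pi/4) + I + 2*exp(I*pi/4)|^2 + 1*|2 - 3*I|^2 + 1*|1 + 2*exp(-I*pi/4) - I + exp(I*pi/4) + 2*exp(3*I*pi/4)|^2]
  = (1/8)[(81) + (3) + (13) + (3) + (1) + (3) + (13) + (3)] = 120/8 = 15.
(Exp terms are combined using exp(i*s)*conj(exp(i*t)) = exp(i*(s-t)), and sums of them are collapsed using the identity that for every m > 1 the m distinct m-th roots of unity sum to 0, e.g. 1 + exp(2*I*pi/3) + exp(-2*I*pi/3) = 0.)
A character is irreducible iff <chi, chi> = 1, so this representation is reducible.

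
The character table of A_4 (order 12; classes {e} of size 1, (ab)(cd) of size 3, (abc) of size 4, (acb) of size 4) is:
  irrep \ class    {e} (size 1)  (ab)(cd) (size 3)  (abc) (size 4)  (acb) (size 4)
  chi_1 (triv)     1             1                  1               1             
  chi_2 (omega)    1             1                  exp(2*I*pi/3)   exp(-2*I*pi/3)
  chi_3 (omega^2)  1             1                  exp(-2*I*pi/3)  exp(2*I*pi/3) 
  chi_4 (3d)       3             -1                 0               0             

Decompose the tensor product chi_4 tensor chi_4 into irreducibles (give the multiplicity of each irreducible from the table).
chi_4 tensor chi_4 = chi_1 + chi_2 + chi_3 + 2*chi_4 (all other irreducibles have multiplicity 0).

Explanation: The character of a tensor product is the pointwise product (chi_4 * chi_4)(C) = chi_4(C) * chi_4(C):
  {e}: (3)*(3), (ab)(cd): (-1)*(-1), (abc): (0)*(0), (acb): (0)*(0)
so (chi_4 * chi_4) takes values
  {e} -> 9, (ab)(cd) -> 1, (abc) -> 0, (acb) -> 0.
Now take the inner product of this character with each irreducible chi from the table, <chi_4*chi_4, chi> = (1/12) sum_C |C| (chi_4*chi_4)(C) conj(chi(C)):
  <chi_4*chi_4, chi_1> = (1/12)[1*(9)*conj(1) + 3*(1)*conj(1) + 4*(0)*conj(1) + 4*(0)*conj(1)]
      = (1/12)[(9) + (3) + (0) + (0)] = 12/12 = 1
  <chi_4*chi_4, chi_2> = (1/12)[1*(9)*conj(1) + 3*(1)*conj(1) + 4*(0)*conj(exp(2*I*pi/3)) + 4*(0)*conj(exp(-2*I*pi/3))]
      = (1/12)[(9) + (3) + (0) + (0)] = 12/12 = 1
  <chi_4*chi_4, chi_3> = (1/12)[1*(9)*conj(1) + 3*(1)*conj(1) + 4*(0)*conj(exp(-2*I*pi/3)) + 4*(0)*conj(exp(2*I*pi/3))]
      = (1/12)[(9) + (3) + (0) + (0)] = 12/12 = 1
  <chi_4*chi_4, chi_4> = (1/12)[1*(9)*conj(3) + 3*(1)*conj(-1) + 4*(0)*conj(0) + 4*(0)*conj(0)]
      = (1/12)[(27) + (-3) + (0) + (0)] = 24/12 = 2
(Exp terms are combined using exp(i*s)*conj(exp(i*t)) = exp(i*(s-t)), and sums of them are collapsed using the identity that for every m > 1 the m distinct m-th roots of unity sum to 0, e.g. 1 + exp(2*I*pi/3) + exp(-2*I*pi/3) = 0.)
Hence the multiplicities are chi_1: 1, chi_2: 1, chi_3: 1, chi_4: 2. Dimension check: dim(chi_4)*dim(chi_4) = 3*3 = 9 and sum (mult * dim) = 1*1 + 1*1 + 1*1 + 2*3 = 9.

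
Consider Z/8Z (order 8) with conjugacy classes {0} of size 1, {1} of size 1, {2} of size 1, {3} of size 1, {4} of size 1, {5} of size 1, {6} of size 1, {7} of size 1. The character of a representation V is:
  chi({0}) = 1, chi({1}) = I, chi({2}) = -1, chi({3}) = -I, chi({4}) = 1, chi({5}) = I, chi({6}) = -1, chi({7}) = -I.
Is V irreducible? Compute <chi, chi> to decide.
Irreducible: <chi, chi> = 1.

Details: <chi, chi> = (1/|G|) sum_C |C| * |chi(C)|^2 = (1/8)[1*|1|^2 + 1*|I|^2 + 1*|-1|^2 + 1*|-I|^2 + 1*|1|^2 + 1*|I|^2 + 1*|-1|^2 + 1*|-I|^2]
  = (1/8)[(1) + (1) + (1) + (1) + (1) + (1) + (1) + (1)] = 8/8 = 1.
(Exp terms are combined using exp(i*s)*conj(exp(i*t)) = exp(i*(s-t)), and sums of them are collapsed using the identity that for every m > 1 the m distinct m-th roots of unity sum to 0, e.g. 1 + exp(2*I*pi/3) + exp(-2*I*pi/3) = 0.)
A character is irreducible iff <chi, chi> = 1, so this representation is irreducible.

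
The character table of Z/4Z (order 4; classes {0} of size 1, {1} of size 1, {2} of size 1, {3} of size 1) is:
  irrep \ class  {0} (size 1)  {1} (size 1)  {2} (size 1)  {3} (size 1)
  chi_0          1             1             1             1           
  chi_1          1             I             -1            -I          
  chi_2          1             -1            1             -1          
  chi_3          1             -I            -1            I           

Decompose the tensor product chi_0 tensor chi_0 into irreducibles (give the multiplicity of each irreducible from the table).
chi_0 tensor chi_0 = chi_0 (all other irreducibles have multiplicity 0).

Justification: The character of a tensor product is the pointwise product (chi_0 * chi_0)(C) = chi_0(C) * chi_0(C):
  {0}: (1)*(1), {1}: (1)*(1), {2}: (1)*(1), {3}: (1)*(1)
so (chi_0 * chi_0) takes values
  {0} -> 1, {1} -> 1, {2} -> 1, {3} -> 1.
Now take the inner product of this character with each irreducible chi from the table, <chi_0*chi_0, chi> = (1/4) sum_C |C| (chi_0*chi_0)(C) conj(chi(C)):
  <chi_0*chi_0, chi_0> = (1/4)[1*(1)*conj(1) + 1*(1)*conj(1) + 1*(1)*conj(1) + 1*(1)*conj(1)]
      = (1/4)[(1) + (1) + (1) + (1)] = 4/4 = 1
  <chi_0*chi_0, chi_1> = (1/4)[1*(1)*conj(1) + 1*(1)*conj(I) + 1*(1)*conj(-1) + 1*(1)*conj(-I)]
      = (1/4)[(1) + (-I) + (-1) + (I)] = 0/4 = 0
  <chi_0*chi_0, chi_2> = (1/4)[1*(1)*conj(1) + 1*(1)*conj(-1) + 1*(1)*conj(1) + 1*(1)*conj(-1)]
      = (1/4)[(1) + (-1) + (1) + (-1)] = 0/4 = 0
  <chi_0*chi_0, chi_3> = (1/4)[1*(1)*conj(1) + 1*(1)*conj(-I) + 1*(1)*conj(-1) + 1*(1)*conj(I)]
      = (1/4)[(1) + (I) + (-1) + (-I)] = 0/4 = 0
(Exp terms are combined using exp(i*s)*conj(exp(i*t)) = exp(i*(s-t)), and sums of them are collapsed using the identity that for every m > 1 the m distinct m-th roots of unity sum to 0, e.g. 1 + exp(2*I*pi/3) + exp(-2*I*pi/3) = 0.)
Hence the multiplicities are chi_0: 1. Dimension check: dim(chi_0)*dim(chi_0) = 1*1 = 1 and sum (mult * dim) = 1*1 = 1.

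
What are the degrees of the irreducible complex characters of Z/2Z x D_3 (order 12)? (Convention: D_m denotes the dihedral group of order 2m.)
Dimensions: 1, 1, 1, 1, 2, 2

Why: There are 6 irreducibles (= number of conjugacy classes). Their dimensions d_i satisfy sum d_i^2 = |G| = 12: 1 + 1 + 1 + 1 + 4 + 4 = 12. (For the product with Z/2Z: each of the 2 1-dim characters of Z/2Z tensors with each irrep of D_3, giving 2 copies of each D_3-dimension.)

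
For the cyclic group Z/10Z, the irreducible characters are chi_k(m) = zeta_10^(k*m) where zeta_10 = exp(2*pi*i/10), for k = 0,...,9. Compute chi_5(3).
chi_5(3) = zeta_10^15 = -1

Derivation: chi_5(3) = zeta_10^(5*3) = zeta_10^15. Since zeta_10^10 = 1, this equals zeta_10^5 = exp(2*pi*i*5/10) = -1.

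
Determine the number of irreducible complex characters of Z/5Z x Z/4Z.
20

Proof sketch: The number of irreducible complex representations of a finite group equals its number of conjugacy classes. Z/5Z x Z/4Z is abelian of order 20, so every element is its own conjugacy class: 20 classes, so Z/5Z x Z/4Z (order 20) has exactly 20 irreducible complex representations.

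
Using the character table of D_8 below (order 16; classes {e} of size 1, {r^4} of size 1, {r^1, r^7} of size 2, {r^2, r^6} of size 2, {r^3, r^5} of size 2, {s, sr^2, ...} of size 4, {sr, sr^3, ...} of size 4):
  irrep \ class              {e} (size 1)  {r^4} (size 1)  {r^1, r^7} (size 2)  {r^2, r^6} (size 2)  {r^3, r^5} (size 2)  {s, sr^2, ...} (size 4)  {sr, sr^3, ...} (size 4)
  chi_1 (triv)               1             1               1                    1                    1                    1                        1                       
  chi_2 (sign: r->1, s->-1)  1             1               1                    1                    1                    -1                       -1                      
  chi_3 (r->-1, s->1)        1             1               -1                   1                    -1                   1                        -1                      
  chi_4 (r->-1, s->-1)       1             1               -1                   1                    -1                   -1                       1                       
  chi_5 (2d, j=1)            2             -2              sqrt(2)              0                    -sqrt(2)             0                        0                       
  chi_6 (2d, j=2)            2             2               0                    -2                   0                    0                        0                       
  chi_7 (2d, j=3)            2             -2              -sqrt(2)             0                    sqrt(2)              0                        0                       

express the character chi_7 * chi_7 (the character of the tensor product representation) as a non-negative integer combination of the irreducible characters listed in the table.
chi_7 tensor chi_7 = chi_1 + chi_2 + chi_6 (all other irreducibles have multiplicity 0).

Reasoning: The character of a tensor product is the pointwise product (chi_7 * chi_7)(C) = chi_7(C) * chi_7(C):
  {e}: (2)*(2), {r^4}: (-2)*(-2), {r^1, r^7}: (-sqrt(2))*(-sqrt(2)), {r^2, r^6}: (0)*(0), {r^3, r^5}: (sqrt(2))*(sqrt(2)), {s, sr^2, ...}: (0)*(0), {sr, sr^3, ...}: (0)*(0)
so (chi_7 * chi_7) takes values
  {e} -> 4, {r^4} -> 4, {r^1, r^7} -> 2, {r^2, r^6} -> 0, {r^3, r^5} -> 2, {s, sr^2, ...} -> 0, {sr, sr^3, ...} -> 0.
Now take the inner product of this character with each irreducible chi from the table, <chi_7*chi_7, chi> = (1/16) sum_C |C| (chi_7*chi_7)(C) conj(chi(C)):
  <chi_7*chi_7, chi_1> = (1/16)[1*(4)*conj(1) + 1*(4)*conj(1) + 2*(2)*conj(1) + 2*(0)*conj(1) + 2*(2)*conj(1) + 4*(0)*conj(1) + 4*(0)*conj(1)]
      = (1/16)[(4) + (4) + (4) + (0) + (4) + (0) + (0)] = 16/16 = 1
  <chi_7*chi_7, chi_2> = (1/16)[1*(4)*conj(1) + 1*(4)*conj(1) + 2*(2)*conj(1) + 2*(0)*conj(1) + 2*(2)*conj(1) + 4*(0)*conj(-1) + 4*(0)*conj(-1)]
      = (1/16)[(4) + (4) + (4) + (0) + (4) + (0) + (0)] = 16/16 = 1
  <chi_7*chi_7, chi_3> = (1/16)[1*(4)*conj(1) + 1*(4)*conj(1) + 2*(2)*conj(-1) + 2*(0)*conj(1) + 2*(2)*conj(-1) + 4*(0)*conj(1) + 4*(0)*conj(-1)]
      = (1/16)[(4) + (4) + (-4) + (0) + (-4) + (0) + (0)] = 0/16 = 0
  <chi_7*chi_7, chi_4> = (1/16)[1*(4)*conj(1) + 1*(4)*conj(1) + 2*(2)*conj(-1) + 2*(0)*conj(1) + 2*(2)*conj(-1) + 4*(0)*conj(-1) + 4*(0)*conj(1)]
      = (1/16)[(4) + (4) + (-4) + (0) + (-4) + (0) + (0)] = 0/16 = 0
  <chi_7*chi_7, chi_5> = (1/16)[1*(4)*conj(2) + 1*(4)*conj(-2) + 2*(2)*conj(sqrt(2)) + 2*(0)*conj(0) + 2*(2)*conj(-sqrt(2)) + 4*(0)*conj(0) + 4*(0)*conj(0)]
      = (1/16)[(8) + (-8) + (4*sqrt(2)) + (0) + (-4*sqrt(2)) + (0) + (0)] = 0/16 = 0
  <chi_7*chi_7, chi_6> = (1/16)[1*(4)*conj(2) + 1*(4)*conj(2) + 2*(2)*conj(0) + 2*(0)*conj(-2) + 2*(2)*conj(0) + 4*(0)*conj(0) + 4*(0)*conj(0)]
      = (1/16)[(8) + (8) + (0) + (0) + (0) + (0) + (0)] = 16/16 = 1
  <chi_7*chi_7, chi_7> = (1/16)[1*(4)*conj(2) + 1*(4)*conj(-2) + 2*(2)*conj(-sqrt(2)) + 2*(0)*conj(0) + 2*(2)*conj(sqrt(2)) + 4*(0)*conj(0) + 4*(0)*conj(0)]
      = (1/16)[(8) + (-8) + (-4*sqrt(2)) + (0) + (4*sqrt(2)) + (0) + (0)] = 0/16 = 0
Hence the multiplicities are chi_1: 1, chi_2: 1, chi_6: 1. Dimension check: dim(chi_7)*dim(chi_7) = 2*2 = 4 and sum (mult * dim) = 1*1 + 1*1 + 1*2 = 4.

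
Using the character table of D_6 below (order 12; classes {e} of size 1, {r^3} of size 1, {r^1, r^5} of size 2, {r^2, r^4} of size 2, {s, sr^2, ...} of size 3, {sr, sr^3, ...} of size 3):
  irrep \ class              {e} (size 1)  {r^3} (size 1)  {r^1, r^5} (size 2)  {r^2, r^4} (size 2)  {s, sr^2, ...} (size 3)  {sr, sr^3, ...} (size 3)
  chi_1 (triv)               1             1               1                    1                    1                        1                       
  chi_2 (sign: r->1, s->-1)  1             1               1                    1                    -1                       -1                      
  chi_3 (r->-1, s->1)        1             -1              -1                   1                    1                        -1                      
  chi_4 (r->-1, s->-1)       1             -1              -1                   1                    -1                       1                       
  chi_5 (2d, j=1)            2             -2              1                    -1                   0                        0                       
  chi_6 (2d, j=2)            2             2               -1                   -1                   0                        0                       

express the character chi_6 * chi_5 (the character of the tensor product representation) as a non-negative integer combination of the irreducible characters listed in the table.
chi_6 tensor chi_5 = chi_3 + chi_4 + chi_5 (all other irreducibles have multiplicity 0).

Reasoning: The character of a tensor product is the pointwise product (chi_6 * chi_5)(C) = chi_6(C) * chi_5(C):
  {e}: (2)*(2), {r^3}: (2)*(-2), {r^1, r^5}: (-1)*(1), {r^2, r^4}: (-1)*(-1), {s, sr^2, ...}: (0)*(0), {sr, sr^3, ...}: (0)*(0)
so (chi_6 * chi_5) takes values
  {e} -> 4, {r^3} -> -4, {r^1, r^5} -> -1, {r^2, r^4} -> 1, {s, sr^2, ...} -> 0, {sr, sr^3, ...} -> 0.
Now take the inner product of this character with each irreducible chi from the table, <chi_6*chi_5, chi> = (1/12) sum_C |C| (chi_6*chi_5)(C) conj(chi(C)):
  <chi_6*chi_5, chi_1> = (1/12)[1*(4)*conj(1) + 1*(-4)*conj(1) + 2*(-1)*conj(1) + 2*(1)*conj(1) + 3*(0)*conj(1) + 3*(0)*conj(1)]
      = (1/12)[(4) + (-4) + (-2) + (2) + (0) + (0)] = 0/12 = 0
  <chi_6*chi_5, chi_2> = (1/12)[1*(4)*conj(1) + 1*(-4)*conj(1) + 2*(-1)*conj(1) + 2*(1)*conj(1) + 3*(0)*conj(-1) + 3*(0)*conj(-1)]
      = (1/12)[(4) + (-4) + (-2) + (2) + (0) + (0)] = 0/12 = 0
  <chi_6*chi_5, chi_3> = (1/12)[1*(4)*conj(1) + 1*(-4)*conj(-1) + 2*(-1)*conj(-1) + 2*(1)*conj(1) + 3*(0)*conj(1) + 3*(0)*conj(-1)]
      = (1/12)[(4) + (4) + (2) + (2) + (0) + (0)] = 12/12 = 1
  <chi_6*chi_5, chi_4> = (1/12)[1*(4)*conj(1) + 1*(-4)*conj(-1) + 2*(-1)*conj(-1) + 2*(1)*conj(1) + 3*(0)*conj(-1) + 3*(0)*conj(1)]
      = (1/12)[(4) + (4) + (2) + (2) + (0) + (0)] = 12/12 = 1
  <chi_6*chi_5, chi_5> = (1/12)[1*(4)*conj(2) + 1*(-4)*conj(-2) + 2*(-1)*conj(1) + 2*(1)*conj(-1) + 3*(0)*conj(0) + 3*(0)*conj(0)]
      = (1/12)[(8) + (8) + (-2) + (-2) + (0) + (0)] = 12/12 = 1
  <chi_6*chi_5, chi_6> = (1/12)[1*(4)*conj(2) + 1*(-4)*conj(2) + 2*(-1)*conj(-1) + 2*(1)*conj(-1) + 3*(0)*conj(0) + 3*(0)*conj(0)]
      = (1/12)[(8) + (-8) + (2) + (-2) + (0) + (0)] = 0/12 = 0
Hence the multiplicities are chi_3: 1, chi_4: 1, chi_5: 1. Dimension check: dim(chi_6)*dim(chi_5) = 2*2 = 4 and sum (mult * dim) = 1*1 + 1*1 + 1*2 = 4.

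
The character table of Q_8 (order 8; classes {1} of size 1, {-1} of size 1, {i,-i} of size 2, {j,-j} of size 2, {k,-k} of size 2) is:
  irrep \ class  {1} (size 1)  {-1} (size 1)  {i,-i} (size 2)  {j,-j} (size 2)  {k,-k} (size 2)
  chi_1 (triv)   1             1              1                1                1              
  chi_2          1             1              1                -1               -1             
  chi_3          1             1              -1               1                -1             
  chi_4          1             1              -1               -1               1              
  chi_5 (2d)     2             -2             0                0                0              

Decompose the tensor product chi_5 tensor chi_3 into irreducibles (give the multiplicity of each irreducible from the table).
chi_5 tensor chi_3 = chi_5 (all other irreducibles have multiplicity 0).

The character of a tensor product is the pointwise product (chi_5 * chi_3)(C) = chi_5(C) * chi_3(C):
  {1}: (2)*(1), {-1}: (-2)*(1), {i,-i}: (0)*(-1), {j,-j}: (0)*(1), {k,-k}: (0)*(-1)
so (chi_5 * chi_3) takes values
  {1} -> 2, {-1} -> -2, {i,-i} -> 0, {j,-j} -> 0, {k,-k} -> 0.
Now take the inner product of this character with each irreducible chi from the table, <chi_5*chi_3, chi> = (1/8) sum_C |C| (chi_5*chi_3)(C) conj(chi(C)):
  <chi_5*chi_3, chi_1> = (1/8)[1*(2)*conj(1) + 1*(-2)*conj(1) + 2*(0)*conj(1) + 2*(0)*conj(1) + 2*(0)*conj(1)]
      = (1/8)[(2) + (-2) + (0) + (0) + (0)] = 0/8 = 0
  <chi_5*chi_3, chi_2> = (1/8)[1*(2)*conj(1) + 1*(-2)*conj(1) + 2*(0)*conj(1) + 2*(0)*conj(-1) + 2*(0)*conj(-1)]
      = (1/8)[(2) + (-2) + (0) + (0) + (0)] = 0/8 = 0
  <chi_5*chi_3, chi_3> = (1/8)[1*(2)*conj(1) + 1*(-2)*conj(1) + 2*(0)*conj(-1) + 2*(0)*conj(1) + 2*(0)*conj(-1)]
      = (1/8)[(2) + (-2) + (0) + (0) + (0)] = 0/8 = 0
  <chi_5*chi_3, chi_4> = (1/8)[1*(2)*conj(1) + 1*(-2)*conj(1) + 2*(0)*conj(-1) + 2*(0)*conj(-1) + 2*(0)*conj(1)]
      = (1/8)[(2) + (-2) + (0) + (0) + (0)] = 0/8 = 0
  <chi_5*chi_3, chi_5> = (1/8)[1*(2)*conj(2) + 1*(-2)*conj(-2) + 2*(0)*conj(0) + 2*(0)*conj(0) + 2*(0)*conj(0)]
      = (1/8)[(4) + (4) + (0) + (0) + (0)] = 8/8 = 1
Hence the multiplicities are chi_5: 1. Dimension check: dim(chi_5)*dim(chi_3) = 2*1 = 2 and sum (mult * dim) = 1*2 = 2.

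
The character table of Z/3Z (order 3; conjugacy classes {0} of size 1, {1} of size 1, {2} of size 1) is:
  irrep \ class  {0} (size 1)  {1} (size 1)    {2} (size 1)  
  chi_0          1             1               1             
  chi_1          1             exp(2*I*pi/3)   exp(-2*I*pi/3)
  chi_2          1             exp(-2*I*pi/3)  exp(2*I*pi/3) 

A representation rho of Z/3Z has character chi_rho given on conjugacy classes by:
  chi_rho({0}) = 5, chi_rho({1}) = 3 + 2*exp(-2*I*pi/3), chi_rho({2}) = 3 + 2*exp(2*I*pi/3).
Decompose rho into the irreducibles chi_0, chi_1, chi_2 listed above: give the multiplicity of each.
Multiplicities: chi_0: 3, chi_1: 0, chi_2: 2.

Use <chi_rho, chi> = (1/|G|) sum_C |C| * chi_rho(C) * conj(chi(C)) with |G| = 3 for each irreducible chi in the table:
  <chi_rho, chi_0> = (1/3)[1*(5)*conj(1) + 1*(3 + 2*exp(-2*I*pi/3))*conj(1) + 1*(3 + 2*exp(2*I*pi/3))*conj(1)]
      = (1/3)[(5) + (3 + 2*exp(-2*I*pi/3)) + (3 + 2*exp(2*I*pi/3))] = 9/3 = 3
  <chi_rho, chi_1> = (1/3)[1*(5)*conj(1) + 1*(3 + 2*exp(-2*I*pi/3))*conj(exp(2*I*pi/3)) + 1*(3 + 2*exp(2*I*pi/3))*conj(exp(-2*I*pi/3))]
      = (1/3)[(5) + (3*exp(-2*I*pi/3) + 2*exp(2*I*pi/3)) + (2*exp(-2*I*pi/3) + 3*exp(2*I*pi/3))] = 0/3 = 0
  <chi_rho, chi_2> = (1/3)[1*(5)*conj(1) + 1*(3 + 2*exp(-2*I*pi/3))*conj(exp(-2*I*pi/3)) + 1*(3 + 2*exp(2*I*pi/3))*conj(exp(2*I*pi/3))]
      = (1/3)[(5) + (2 + 3*exp(2*I*pi/3)) + (2 + 3*exp(-2*I*pi/3))] = 6/3 = 2
(Exp terms are combined using exp(i*s)*conj(exp(i*t)) = exp(i*(s-t)), and sums of them are collapsed using the identity that for every m > 1 the m distinct m-th roots of unity sum to 0, e.g. 1 + exp(2*I*pi/3) + exp(-2*I*pi/3) = 0.)
Dimension check: dim(rho) = sum (mult * dim) = 3*1 + 0*1 + 2*1 = 5 = chi_rho(e) = 5.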